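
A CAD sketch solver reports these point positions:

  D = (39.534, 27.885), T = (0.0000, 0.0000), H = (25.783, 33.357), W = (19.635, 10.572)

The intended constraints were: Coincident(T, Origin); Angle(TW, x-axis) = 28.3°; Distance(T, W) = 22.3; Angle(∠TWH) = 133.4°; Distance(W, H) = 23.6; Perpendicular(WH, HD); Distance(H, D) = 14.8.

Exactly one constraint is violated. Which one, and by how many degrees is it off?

Perpendicular(WH, HD) — off by 6.60°.

T = (0.00, 0.00) ✓; TW at 28.30° ✓; |TW| = 22.30 ✓; ∠TWH = 133.4° ✓; |WH| = 23.60 ✓; ∠(WH, HD) = 96.60° ✗; |HD| = 14.80 ✓.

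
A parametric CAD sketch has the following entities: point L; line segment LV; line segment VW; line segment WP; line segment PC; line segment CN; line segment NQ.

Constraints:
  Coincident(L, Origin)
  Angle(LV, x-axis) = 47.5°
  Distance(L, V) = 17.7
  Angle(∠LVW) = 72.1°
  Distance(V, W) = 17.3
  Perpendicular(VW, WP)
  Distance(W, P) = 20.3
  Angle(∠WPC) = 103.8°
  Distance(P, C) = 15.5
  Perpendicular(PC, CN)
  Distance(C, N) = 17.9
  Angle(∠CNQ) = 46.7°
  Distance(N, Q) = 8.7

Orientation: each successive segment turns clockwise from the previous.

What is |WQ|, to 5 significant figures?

16.026

PC ⟂ CN, so CN runs at 43.400°; with |CN| = 17.9, N = (5.2082, 11.541). ∠CNQ = 46.7° gives NQ at -89.900° from the x-axis; with |NQ| = 8.7, Q = (5.2234, 2.8413). Then |WQ| = |Q − W| = 16.026.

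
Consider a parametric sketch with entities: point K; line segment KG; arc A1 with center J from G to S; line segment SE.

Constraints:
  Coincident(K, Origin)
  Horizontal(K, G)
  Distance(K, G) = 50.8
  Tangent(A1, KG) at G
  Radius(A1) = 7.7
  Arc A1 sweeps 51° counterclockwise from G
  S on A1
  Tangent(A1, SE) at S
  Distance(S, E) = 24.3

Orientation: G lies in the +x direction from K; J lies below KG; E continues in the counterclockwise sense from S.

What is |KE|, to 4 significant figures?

36.66

On A1, G sits at bearing 90° from J; a 51° counterclockwise sweep puts S at bearing 141°, so S = J + 7.7·(cos 141°, sin 141°) = (44.82, -2.854). The tangent condition forces JS to be normal to SE, so SE runs along (−sin 141°, cos 141°); with |SE| = 24.3, E = (29.52, -21.74). Then |KE| = |E − K| = 36.66.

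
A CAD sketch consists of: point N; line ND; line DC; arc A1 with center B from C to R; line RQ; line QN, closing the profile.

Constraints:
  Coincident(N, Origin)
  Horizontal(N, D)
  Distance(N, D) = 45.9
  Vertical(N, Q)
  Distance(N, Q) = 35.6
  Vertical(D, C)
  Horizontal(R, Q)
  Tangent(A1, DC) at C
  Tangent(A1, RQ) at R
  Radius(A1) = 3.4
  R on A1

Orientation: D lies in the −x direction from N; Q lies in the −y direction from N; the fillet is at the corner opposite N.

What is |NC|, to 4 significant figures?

56.07

The virtual corner opposite N is at (-45.90, -35.60). The tangent condition forces BC to be normal to DC and the tangent condition forces BR to be normal to RQ, with radius 3.4, so the center B sits 3.4 in from both sides at B = (-42.50, -32.20). That places the tangent points at C = (-45.90, -32.20) on DC and R = (-42.50, -35.60) on RQ. Then |NC| = |C − N| = 56.07.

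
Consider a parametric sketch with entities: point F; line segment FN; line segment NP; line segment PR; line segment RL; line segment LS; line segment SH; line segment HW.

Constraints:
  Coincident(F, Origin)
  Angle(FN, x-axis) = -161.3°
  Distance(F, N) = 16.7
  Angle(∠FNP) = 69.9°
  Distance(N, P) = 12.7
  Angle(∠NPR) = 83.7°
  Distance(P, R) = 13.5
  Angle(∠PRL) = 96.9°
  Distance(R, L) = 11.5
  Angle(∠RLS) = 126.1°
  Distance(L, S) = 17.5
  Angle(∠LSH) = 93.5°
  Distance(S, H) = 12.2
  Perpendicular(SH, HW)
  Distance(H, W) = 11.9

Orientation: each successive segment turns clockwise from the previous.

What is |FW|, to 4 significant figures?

14.97

∠LSH = 93.5° gives SH at 128.8° from the x-axis; with |SH| = 12.2, H = (-24.22, -6.570). The perpendicularity gives HW at right angles to SH, so HW runs at 38.80°; with |HW| = 11.9, W = (-14.94, 0.8863). Then |FW| = |W − F| = 14.97.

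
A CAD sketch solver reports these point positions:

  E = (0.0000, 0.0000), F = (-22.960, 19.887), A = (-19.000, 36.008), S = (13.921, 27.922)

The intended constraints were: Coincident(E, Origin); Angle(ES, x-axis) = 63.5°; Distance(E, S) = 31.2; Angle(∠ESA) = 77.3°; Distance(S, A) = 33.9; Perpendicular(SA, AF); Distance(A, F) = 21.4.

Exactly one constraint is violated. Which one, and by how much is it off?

Distance(A, F) = 21.4 — off by 4.80.

E = (0.00, 0.00) ✓; ES at 63.50° ✓; |ES| = 31.20 ✓; ∠ESA = 77.30° ✓; |SA| = 33.90 ✓; ∠(SA, AF) = 90.00° ✓; |AF| = 16.60 ✗.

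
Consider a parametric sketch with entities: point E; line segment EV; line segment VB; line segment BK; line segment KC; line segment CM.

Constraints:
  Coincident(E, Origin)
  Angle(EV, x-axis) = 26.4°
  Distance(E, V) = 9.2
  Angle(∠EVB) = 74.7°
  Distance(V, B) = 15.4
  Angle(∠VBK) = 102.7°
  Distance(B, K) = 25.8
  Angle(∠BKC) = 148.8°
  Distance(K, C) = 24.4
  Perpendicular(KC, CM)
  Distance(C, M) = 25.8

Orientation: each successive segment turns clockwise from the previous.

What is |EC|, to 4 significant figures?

40.91

E is at the origin; EV runs at 26.4° with length 9.2, so V = (8.241, 4.091). ∠EVB = 74.7° gives VB at -78.90° from the x-axis; with |VB| = 15.4, B = (11.21, -11.02). ∠VBK = 102.7° gives BK at -156.2° from the x-axis; with |BK| = 25.8, K = (-12.40, -21.43). ∠BKC = 148.8° gives KC at 172.6° from the x-axis; with |KC| = 24.4, C = (-36.60, -18.29). Then |EC| = |C − E| = 40.91.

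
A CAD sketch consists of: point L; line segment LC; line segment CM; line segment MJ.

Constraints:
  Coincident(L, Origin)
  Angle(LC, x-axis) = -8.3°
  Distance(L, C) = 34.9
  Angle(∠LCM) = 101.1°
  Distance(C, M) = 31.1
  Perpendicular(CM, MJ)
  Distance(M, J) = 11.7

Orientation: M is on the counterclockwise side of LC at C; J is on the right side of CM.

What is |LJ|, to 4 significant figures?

59.51

L is at the origin; LC runs at -8.3° with length 34.9, so C = 34.9·(cos -8.3°, sin -8.3°) = (34.53, -5.038). ∠LCM = 101.1°, so CM runs at -8.3° + (180° − 101.1°) = 70.60° from the x-axis; with |CM| = 31.1, M = C + 31.1·(cos 70.60°, sin 70.60°) = (44.86, 24.30). CM is perpendicular to MJ; with |MJ| = 11.7 on the right of CM, J = M + 11.7·(0.9432, -0.3322) = (55.90, 20.41). Then |LJ| = |J − L| = 59.51.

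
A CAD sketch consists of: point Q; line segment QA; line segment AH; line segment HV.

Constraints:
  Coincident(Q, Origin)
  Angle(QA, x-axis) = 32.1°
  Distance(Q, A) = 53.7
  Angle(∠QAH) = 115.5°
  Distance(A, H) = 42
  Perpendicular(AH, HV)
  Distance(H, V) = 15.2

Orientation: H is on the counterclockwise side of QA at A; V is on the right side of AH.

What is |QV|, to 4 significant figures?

91.07

Q is at the origin; QA runs at 32.1° with length 53.7, so A = 53.7·(cos 32.1°, sin 32.1°) = (45.49, 28.54). ∠QAH = 115.5°, so AH runs at 32.1° + (180° − 115.5°) = 96.60° from the x-axis; with |AH| = 42.0, H = A + 42.0·(cos 96.60°, sin 96.60°) = (40.66, 70.26). The perpendicularity gives HV at right angles to AH; with |HV| = 15.2 on the right of AH, V = H + 15.2·(0.9934, 0.1149) = (55.76, 72.00). Then |QV| = |V − Q| = 91.07.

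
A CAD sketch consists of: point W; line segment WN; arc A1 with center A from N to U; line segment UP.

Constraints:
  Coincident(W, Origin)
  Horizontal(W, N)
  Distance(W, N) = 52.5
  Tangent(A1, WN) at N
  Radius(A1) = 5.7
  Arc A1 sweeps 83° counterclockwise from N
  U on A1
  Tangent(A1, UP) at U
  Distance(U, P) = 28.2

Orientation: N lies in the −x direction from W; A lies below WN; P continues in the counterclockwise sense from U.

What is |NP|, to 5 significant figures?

34.225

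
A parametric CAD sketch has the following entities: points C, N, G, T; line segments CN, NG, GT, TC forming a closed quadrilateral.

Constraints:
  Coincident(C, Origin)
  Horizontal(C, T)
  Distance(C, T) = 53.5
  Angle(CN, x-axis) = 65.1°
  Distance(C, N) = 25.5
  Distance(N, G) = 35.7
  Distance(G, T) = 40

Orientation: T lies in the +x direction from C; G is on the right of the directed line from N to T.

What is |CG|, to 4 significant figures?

19.70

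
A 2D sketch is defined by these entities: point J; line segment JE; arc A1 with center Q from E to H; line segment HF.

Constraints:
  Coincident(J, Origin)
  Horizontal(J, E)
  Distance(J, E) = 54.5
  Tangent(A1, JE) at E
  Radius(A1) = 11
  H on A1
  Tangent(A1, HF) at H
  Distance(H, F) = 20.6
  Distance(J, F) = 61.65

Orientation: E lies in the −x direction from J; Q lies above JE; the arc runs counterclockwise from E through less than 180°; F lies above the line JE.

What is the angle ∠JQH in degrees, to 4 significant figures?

31.72°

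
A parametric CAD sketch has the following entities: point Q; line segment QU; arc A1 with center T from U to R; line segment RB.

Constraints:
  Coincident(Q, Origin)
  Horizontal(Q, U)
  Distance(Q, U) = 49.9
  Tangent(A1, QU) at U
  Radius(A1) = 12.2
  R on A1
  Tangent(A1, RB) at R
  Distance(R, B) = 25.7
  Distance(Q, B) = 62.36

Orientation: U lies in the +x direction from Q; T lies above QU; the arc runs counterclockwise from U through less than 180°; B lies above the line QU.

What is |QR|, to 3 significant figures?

63.2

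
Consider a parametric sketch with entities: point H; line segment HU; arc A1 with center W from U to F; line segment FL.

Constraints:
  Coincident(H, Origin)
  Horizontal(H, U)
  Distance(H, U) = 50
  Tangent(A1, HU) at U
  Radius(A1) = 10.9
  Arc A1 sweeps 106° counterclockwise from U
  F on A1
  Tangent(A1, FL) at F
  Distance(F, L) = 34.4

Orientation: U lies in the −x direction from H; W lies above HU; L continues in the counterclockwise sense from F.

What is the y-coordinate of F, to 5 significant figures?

13.904

H is at the origin; H and U share the same y with |HU| = 50.0 and U on the −x side, so U = (-50.000, 0.0000). Tangency of A1 to HU means the radius WU is perpendicular to HU, so W = U + (0, 10.9) = (-50.000, 10.900). On A1, U sits at bearing -90° from W; a 106° counterclockwise sweep puts F at bearing 16°, so F = W + 10.9·(cos 16°, sin 16°) = (-39.522, 13.904). So F.y = 13.904.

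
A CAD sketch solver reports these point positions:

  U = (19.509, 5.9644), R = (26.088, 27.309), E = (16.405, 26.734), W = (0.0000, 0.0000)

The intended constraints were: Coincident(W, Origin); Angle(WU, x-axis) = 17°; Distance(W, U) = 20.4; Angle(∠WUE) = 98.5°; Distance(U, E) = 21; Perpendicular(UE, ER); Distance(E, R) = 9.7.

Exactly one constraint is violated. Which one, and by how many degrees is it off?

Perpendicular(UE, ER) — off by 5.10°.

W = (0.00, 0.00) ✓; WU at 17.00° ✓; |WU| = 20.40 ✓; ∠WUE = 98.50° ✓; |UE| = 21.00 ✓; ∠(UE, ER) = 95.10° ✗; |ER| = 9.700 ✓.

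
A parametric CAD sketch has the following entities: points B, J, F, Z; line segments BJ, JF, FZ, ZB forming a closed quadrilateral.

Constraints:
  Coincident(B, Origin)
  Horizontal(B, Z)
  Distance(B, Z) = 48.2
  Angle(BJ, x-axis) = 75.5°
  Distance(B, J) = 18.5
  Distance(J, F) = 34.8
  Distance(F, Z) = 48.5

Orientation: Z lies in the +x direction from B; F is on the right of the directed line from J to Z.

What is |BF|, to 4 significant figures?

17.05

B is at the origin; B and Z share the same y with |BZ| = 48.2 and Z in +x, so Z = (48.2, 0). BJ runs at 75.5° with |BJ| = 18.5, so J = (4.632, 17.91). F is determined by |JF| = 34.8 and |FZ| = 48.5 together: it lies at the intersection of circle(J, 34.8) and circle(Z, 48.5). With |JZ| = 47.11, the foot of the radical line on JZ is 11.44 from J and the perpendicular offset is √(34.8² − 11.44²) = 32.87. Taking the right-of-JZ solution: F = (2.716, -16.84).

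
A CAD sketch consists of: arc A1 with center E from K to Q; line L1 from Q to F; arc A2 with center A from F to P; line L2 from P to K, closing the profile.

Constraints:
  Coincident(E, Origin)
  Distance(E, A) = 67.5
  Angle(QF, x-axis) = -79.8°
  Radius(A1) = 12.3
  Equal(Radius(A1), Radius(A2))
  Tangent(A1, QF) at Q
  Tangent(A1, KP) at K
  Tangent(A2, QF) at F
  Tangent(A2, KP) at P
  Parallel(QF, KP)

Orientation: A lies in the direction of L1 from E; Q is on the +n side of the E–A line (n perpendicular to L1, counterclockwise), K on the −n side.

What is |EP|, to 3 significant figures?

68.6

The slot axis is L1's direction at -79.8°, so u = (cos -79.8°, sin -79.8°) = (0.177, -0.984) and n = (−sin -79.8°, cos -79.8°) = (0.984, 0.177). E is at the origin and A lies 67.5 along u from E, so A = 67.5·u = (12.0, -66.4). Tangency of A1 to both parallel lines with radius 12.3 puts Q and K at E ± 12.3·n: Q = (12.1, 2.18), K = (-12.1, -2.18). Equal radii place F and P the same way about A: F = A + 12.3·n = (24.1, -64.3), P = A − 12.3·n = (-0.152, -68.6). Then |EP| = |P − E| = 68.6.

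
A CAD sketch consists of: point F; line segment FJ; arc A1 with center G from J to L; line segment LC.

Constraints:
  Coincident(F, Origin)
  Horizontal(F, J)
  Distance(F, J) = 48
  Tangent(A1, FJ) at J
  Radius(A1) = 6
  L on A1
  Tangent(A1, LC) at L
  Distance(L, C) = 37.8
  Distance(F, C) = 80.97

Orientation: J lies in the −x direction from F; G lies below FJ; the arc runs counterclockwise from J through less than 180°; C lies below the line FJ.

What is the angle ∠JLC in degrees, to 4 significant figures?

150.9°

F is at the origin; FJ is horizontal with |FJ| = 48.0 and J on the −x side, so J = (-48.00, 0.000). Tangency of A1 to FJ means the radius GJ is perpendicular to FJ, so G = J + (0, -6) = (-48.00, -6.000). Since GL ⟂ LC (tangency), |GC| = √(6.0² + 37.8²) = 38.27 regardless of where L sits on A1. So C lies on both circle(F, 80.97) and circle(G, 38.27); the below-FJ intersection is C = (-73.04, -34.94). L is the foot of the tangent from C: L = (-53.10, -2.834).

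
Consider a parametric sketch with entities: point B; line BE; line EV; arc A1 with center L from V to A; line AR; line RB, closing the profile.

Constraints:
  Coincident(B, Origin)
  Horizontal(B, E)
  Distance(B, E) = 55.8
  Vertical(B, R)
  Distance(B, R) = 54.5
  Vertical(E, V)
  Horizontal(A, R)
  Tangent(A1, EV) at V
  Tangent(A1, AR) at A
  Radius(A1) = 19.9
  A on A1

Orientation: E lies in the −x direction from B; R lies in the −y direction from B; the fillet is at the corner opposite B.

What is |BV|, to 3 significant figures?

65.7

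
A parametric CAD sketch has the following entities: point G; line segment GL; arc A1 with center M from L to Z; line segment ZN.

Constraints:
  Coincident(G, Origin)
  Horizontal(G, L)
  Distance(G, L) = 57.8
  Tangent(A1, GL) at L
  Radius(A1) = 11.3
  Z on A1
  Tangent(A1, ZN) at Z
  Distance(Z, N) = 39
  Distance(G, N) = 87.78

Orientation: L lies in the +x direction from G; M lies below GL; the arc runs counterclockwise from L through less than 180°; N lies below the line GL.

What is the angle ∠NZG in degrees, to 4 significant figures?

148.3°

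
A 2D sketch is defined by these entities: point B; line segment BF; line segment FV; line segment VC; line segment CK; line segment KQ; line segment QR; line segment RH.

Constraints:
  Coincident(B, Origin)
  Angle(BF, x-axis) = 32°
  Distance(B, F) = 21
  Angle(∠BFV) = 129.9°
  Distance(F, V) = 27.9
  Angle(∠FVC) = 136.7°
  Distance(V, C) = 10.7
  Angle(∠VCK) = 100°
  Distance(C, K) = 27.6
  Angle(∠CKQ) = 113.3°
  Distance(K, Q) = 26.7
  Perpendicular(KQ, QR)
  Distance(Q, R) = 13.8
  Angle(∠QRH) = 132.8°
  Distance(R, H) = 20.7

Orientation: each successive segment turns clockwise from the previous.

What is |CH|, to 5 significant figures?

22.569

B is at the origin; BF runs at 32.0° with length 21.0, so F = (17.809, 11.128). ∠BFV = 129.9° gives FV at -18.100° from the x-axis; with |FV| = 27.9, V = (44.328, 2.4604). ∠FVC = 136.7° gives VC at -61.400° from the x-axis; with |VC| = 10.7, C = (49.450, -6.9340). ∠VCK = 100.0° gives CK at -141.40° from the x-axis; with |CK| = 27.6, K = (27.880, -24.153). ∠CKQ = 113.3° gives KQ at 151.90° from the x-axis; with |KQ| = 26.7, Q = (4.3276, -11.577). KQ is perpendicular to QR, so QR runs at 61.900°; with |QR| = 13.8, R = (10.828, 0.59631). ∠QRH = 132.8° gives RH at 14.700° from the x-axis; with |RH| = 20.7, H = (30.850, 5.8491). Then |CH| = |H − C| = 22.569.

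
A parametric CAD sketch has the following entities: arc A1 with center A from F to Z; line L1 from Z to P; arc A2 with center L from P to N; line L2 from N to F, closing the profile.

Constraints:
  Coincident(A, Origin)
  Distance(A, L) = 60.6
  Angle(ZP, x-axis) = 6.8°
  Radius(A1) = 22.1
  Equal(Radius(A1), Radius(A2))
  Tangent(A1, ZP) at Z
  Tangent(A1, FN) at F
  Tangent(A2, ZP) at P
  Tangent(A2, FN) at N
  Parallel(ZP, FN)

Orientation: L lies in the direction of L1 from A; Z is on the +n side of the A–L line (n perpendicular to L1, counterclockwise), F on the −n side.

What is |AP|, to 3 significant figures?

64.5

Tangency of A1 to both parallel lines with radius 22.1 puts Z and F at A ± 22.1·n: Z = (-2.62, 21.9), F = (2.62, -21.9). Equal radii place P and N the same way about L: P = L + 22.1·n = (57.6, 29.1), N = L − 22.1·n = (62.8, -14.8). Then |AP| = |P − A| = 64.5.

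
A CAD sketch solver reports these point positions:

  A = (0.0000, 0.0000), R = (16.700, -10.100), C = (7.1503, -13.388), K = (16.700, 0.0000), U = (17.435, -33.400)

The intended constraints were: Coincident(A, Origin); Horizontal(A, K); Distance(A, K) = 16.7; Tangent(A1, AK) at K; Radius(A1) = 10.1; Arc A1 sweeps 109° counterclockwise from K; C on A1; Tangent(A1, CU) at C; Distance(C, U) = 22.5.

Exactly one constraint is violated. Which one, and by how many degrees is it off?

Tangent(A1, CU) at C — off by 8.20°.

A = (0.00, 0.00) ✓; A.y = 0.00, K.y = 0.00 ✓; |AK| = 16.70 ✓; ∠(RK, KA) = 90.00° ✓; |RK| = 10.10 ✓; bearing(R→C) − bearing(R→K) = 109.0° ✓; |RC| = 10.10 ✓; ∠(RC, CU) = 81.80° ✗; |CU| = 22.50 ✓.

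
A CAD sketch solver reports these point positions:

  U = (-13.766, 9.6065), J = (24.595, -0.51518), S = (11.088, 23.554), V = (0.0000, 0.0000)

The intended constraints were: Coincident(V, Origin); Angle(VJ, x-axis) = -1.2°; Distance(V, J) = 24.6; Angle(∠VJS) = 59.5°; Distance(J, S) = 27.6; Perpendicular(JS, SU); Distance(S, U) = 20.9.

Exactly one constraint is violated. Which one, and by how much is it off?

Distance(S, U) = 20.9 — off by 7.60.

V = (0.00, 0.00) ✓; VJ at -1.200° ✓; |VJ| = 24.60 ✓; ∠VJS = 59.50° ✓; |JS| = 27.60 ✓; ∠(JS, SU) = 90.00° ✓; |SU| = 28.50 ✗.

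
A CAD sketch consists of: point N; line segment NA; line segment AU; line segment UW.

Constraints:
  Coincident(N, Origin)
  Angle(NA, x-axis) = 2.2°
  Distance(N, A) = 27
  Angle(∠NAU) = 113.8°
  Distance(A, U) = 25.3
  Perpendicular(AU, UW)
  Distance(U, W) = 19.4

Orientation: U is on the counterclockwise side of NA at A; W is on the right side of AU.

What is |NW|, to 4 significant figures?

57.06

N is at the origin; NA runs at 2.2° with length 27.0, so A = 27.0·(cos 2.2°, sin 2.2°) = (26.98, 1.036). ∠NAU = 113.8°, so AU runs at 2.2° + (180° − 113.8°) = 68.40° from the x-axis; with |AU| = 25.3, U = A + 25.3·(cos 68.40°, sin 68.40°) = (36.29, 24.56). AU is perpendicular to UW; with |UW| = 19.4 on the right of AU, W = U + 19.4·(0.9298, -0.3681) = (54.33, 17.42). Then |NW| = |W − N| = 57.06.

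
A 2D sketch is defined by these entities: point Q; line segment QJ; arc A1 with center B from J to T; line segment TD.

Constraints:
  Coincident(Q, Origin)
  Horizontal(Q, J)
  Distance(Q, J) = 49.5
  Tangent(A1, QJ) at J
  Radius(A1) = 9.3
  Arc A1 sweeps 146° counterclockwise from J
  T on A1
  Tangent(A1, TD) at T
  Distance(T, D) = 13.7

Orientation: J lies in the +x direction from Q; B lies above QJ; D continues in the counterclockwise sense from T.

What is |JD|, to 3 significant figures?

25.4

Q is at the origin; Q and J share the same y with |QJ| = 49.5 and J on the +x side, so J = (49.5, 0.00). Tangency of A1 to QJ means the radius BJ is perpendicular to QJ, so B = J + (0, 9.3) = (49.5, 9.30). On A1, J sits at bearing -90° from B; a 146° counterclockwise sweep puts T at bearing 56°, so T = B + 9.3·(cos 56°, sin 56°) = (54.7, 17.0). A1 meets TD tangentially, so BT is at right angles to TD, so TD runs along (−sin 56°, cos 56°); with |TD| = 13.7, D = (43.3, 24.7). Then |JD| = |D − J| = 25.4.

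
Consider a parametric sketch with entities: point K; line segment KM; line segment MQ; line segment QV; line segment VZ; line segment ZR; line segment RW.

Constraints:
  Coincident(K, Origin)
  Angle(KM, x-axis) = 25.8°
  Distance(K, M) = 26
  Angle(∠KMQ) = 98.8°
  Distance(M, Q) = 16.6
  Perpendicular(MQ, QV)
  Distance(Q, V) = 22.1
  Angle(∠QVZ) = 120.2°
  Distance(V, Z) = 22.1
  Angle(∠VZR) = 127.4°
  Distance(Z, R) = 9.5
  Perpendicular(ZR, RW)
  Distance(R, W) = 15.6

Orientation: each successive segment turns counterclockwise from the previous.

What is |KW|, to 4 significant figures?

10.61

∠VZR = 127.4° gives ZR at -50.60° from the x-axis; with |ZR| = 9.5, R = (-1.596, -8.128). ZR ⟂ RW, so RW runs at 39.40°; with |RW| = 15.6, W = (10.46, 1.774). Then |KW| = |W − K| = 10.61.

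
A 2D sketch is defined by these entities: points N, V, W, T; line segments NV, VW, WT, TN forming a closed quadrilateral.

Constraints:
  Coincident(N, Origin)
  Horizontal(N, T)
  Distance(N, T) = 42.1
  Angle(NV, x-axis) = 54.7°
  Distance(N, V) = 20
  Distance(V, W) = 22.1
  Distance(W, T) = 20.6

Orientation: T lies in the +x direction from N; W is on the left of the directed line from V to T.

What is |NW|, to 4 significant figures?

38.40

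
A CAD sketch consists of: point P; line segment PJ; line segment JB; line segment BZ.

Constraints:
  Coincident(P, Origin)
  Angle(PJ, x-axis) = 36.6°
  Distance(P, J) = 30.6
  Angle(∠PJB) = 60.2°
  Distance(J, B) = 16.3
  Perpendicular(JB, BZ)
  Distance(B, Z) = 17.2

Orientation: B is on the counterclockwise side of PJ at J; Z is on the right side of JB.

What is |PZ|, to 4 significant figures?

43.77

∠PJB = 60.2°, so JB runs at 36.6° + (180° − 60.2°) = 156.4° from the x-axis; with |JB| = 16.3, B = J + 16.3·(cos 156.4°, sin 156.4°) = (9.630, 24.77). JB ⟂ BZ; with |BZ| = 17.2 on the right of JB, Z = B + 17.2·(0.4003, 0.9164) = (16.52, 40.53). Then |PZ| = |Z − P| = 43.77.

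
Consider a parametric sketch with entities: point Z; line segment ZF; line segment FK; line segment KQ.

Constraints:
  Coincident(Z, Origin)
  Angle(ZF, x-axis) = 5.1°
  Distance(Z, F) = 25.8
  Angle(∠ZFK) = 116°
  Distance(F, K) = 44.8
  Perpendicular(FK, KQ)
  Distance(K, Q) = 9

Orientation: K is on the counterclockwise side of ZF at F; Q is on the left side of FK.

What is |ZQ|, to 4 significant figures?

57.88

∠ZFK = 116.0°, so FK runs at 5.1° + (180° − 116.0°) = 69.10° from the x-axis; with |FK| = 44.8, K = F + 44.8·(cos 69.10°, sin 69.10°) = (41.68, 44.15). The perpendicularity gives KQ at right angles to FK; with |KQ| = 9.0 on the left of FK, Q = K + 9.0·(-0.9342, 0.3567) = (33.27, 47.36). Then |ZQ| = |Q − Z| = 57.88.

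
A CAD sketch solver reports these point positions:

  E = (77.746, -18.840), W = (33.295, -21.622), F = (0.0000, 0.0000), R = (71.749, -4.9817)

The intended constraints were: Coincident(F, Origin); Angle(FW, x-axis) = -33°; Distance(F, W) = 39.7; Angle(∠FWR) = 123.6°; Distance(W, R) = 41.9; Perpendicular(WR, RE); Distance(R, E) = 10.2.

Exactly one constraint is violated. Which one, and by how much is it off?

Distance(R, E) = 10.2 — off by 4.90.

F = (0.00, 0.00) ✓; FW at -33.00° ✓; |FW| = 39.70 ✓; ∠FWR = 123.6° ✓; |WR| = 41.90 ✓; ∠(WR, RE) = 90.00° ✓; |RE| = 15.10 ✗.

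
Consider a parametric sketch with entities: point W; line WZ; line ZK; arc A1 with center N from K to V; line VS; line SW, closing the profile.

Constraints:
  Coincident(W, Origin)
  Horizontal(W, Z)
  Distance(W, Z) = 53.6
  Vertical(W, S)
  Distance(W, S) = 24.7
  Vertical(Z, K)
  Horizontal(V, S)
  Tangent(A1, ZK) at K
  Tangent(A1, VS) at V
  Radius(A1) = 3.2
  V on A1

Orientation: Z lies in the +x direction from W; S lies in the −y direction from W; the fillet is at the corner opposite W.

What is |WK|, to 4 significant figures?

57.75

W is at the origin; WZ is horizontal with |WZ| = 53.6 and Z on the +x side, so Z = (53.60, 0.000). W and S share the same x with |WS| = 24.7 and S on the −y side, so S = (0.000, -24.70). The virtual corner opposite W is at (53.60, -24.70). Since A1 is tangent to ZK there, NK ⟂ ZK and since A1 is tangent to VS there, NV ⟂ VS, with radius 3.2, so the center N sits 3.2 in from both sides at N = (50.40, -21.50). That places the tangent points at K = (53.60, -21.50) on ZK and V = (50.40, -24.70) on VS. Then |WK| = |K − W| = 57.75.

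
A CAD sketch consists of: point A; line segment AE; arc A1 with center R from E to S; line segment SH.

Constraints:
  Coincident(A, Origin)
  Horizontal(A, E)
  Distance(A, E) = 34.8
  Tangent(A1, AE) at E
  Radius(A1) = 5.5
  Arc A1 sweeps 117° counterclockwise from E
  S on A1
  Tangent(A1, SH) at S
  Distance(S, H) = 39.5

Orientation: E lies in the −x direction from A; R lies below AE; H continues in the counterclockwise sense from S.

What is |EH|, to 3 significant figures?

45.1

A is at the origin; AE is horizontal with |AE| = 34.8 and E on the −x side, so E = (-34.8, 0.00). A1 meets AE tangentially, so RE is at right angles to AE, so R = E + (0, -5.5) = (-34.8, -5.50). On A1, E sits at bearing 90° from R; a 117° counterclockwise sweep puts S at bearing 207°, so S = R + 5.5·(cos 207°, sin 207°) = (-39.7, -8.00). Tangency of A1 to SH means the radius RS is perpendicular to SH, so SH runs along (−sin 207°, cos 207°); with |SH| = 39.5, H = (-21.8, -43.2). Then |EH| = |H − E| = 45.1.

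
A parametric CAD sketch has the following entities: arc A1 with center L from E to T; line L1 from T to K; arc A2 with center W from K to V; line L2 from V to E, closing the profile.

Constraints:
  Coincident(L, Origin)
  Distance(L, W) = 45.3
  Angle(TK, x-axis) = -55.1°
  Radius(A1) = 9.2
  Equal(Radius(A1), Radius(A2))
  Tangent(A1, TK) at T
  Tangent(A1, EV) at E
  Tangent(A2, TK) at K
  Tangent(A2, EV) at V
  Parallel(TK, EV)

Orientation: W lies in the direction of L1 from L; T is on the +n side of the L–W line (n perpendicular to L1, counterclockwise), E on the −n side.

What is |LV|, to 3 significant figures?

46.2

The slot axis is L1's direction at -55.1°, so u = (cos -55.1°, sin -55.1°) = (0.572, -0.820) and n = (−sin -55.1°, cos -55.1°) = (0.820, 0.572). L is at the origin and W lies 45.3 along u from L, so W = 45.3·u = (25.9, -37.2). Tangency of A1 to both parallel lines with radius 9.2 puts T and E at L ± 9.2·n: T = (7.55, 5.26), E = (-7.55, -5.26). Equal radii place K and V the same way about W: K = W + 9.2·n = (33.5, -31.9), V = W − 9.2·n = (18.4, -42.4). Then |LV| = |V − L| = 46.2.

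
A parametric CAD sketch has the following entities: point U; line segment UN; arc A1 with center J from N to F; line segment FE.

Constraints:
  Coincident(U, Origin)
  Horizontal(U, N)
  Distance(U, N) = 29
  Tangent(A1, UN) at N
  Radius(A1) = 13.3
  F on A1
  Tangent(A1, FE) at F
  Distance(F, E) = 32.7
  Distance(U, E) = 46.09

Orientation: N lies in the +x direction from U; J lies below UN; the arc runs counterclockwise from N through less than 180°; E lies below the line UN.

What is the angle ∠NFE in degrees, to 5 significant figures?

138.03°

U is at the origin; U and N share the same y with |UN| = 29.0 and N on the +x side, so N = (29.000, 0.0000). Since A1 is tangent to UN there, JN ⟂ UN, so J = N + (0, -13.3) = (29.000, -13.300). Since JF ⟂ FE (tangency), |JE| = √(13.3² + 32.7²) = 35.301 regardless of where F sits on A1. So E lies on both circle(U, 46.09) and circle(J, 35.301); the below-UN intersection is E = (12.321, -44.413). F is the foot of the tangent from E: F = (15.774, -11.895).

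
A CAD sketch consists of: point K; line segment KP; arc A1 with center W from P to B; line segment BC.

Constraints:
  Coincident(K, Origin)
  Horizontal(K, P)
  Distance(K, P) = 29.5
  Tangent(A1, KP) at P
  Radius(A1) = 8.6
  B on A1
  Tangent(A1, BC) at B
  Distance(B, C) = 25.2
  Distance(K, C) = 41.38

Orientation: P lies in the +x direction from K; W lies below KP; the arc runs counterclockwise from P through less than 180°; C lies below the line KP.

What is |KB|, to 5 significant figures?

22.901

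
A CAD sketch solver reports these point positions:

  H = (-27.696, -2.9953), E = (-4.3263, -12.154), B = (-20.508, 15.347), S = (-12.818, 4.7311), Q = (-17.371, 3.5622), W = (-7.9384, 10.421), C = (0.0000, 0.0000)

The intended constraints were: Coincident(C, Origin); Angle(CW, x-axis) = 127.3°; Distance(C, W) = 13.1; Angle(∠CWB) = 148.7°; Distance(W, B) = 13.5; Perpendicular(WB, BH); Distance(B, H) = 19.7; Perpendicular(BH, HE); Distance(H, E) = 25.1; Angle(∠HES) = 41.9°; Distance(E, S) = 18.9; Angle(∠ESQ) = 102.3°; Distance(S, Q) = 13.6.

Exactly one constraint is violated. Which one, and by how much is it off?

Distance(S, Q) = 13.6 — off by 8.90.

C = (0.00, 0.00) ✓; CW at 127.3° ✓; |CW| = 13.10 ✓; ∠CWB = 148.7° ✓; |WB| = 13.50 ✓; ∠(WB, BH) = 90.00° ✓; |BH| = 19.70 ✓; ∠(BH, HE) = 90.00° ✓; |HE| = 25.10 ✓; ∠HES = 41.90° ✓; |ES| = 18.90 ✓; ∠ESQ = 102.3° ✓; |SQ| = 4.701 ✗.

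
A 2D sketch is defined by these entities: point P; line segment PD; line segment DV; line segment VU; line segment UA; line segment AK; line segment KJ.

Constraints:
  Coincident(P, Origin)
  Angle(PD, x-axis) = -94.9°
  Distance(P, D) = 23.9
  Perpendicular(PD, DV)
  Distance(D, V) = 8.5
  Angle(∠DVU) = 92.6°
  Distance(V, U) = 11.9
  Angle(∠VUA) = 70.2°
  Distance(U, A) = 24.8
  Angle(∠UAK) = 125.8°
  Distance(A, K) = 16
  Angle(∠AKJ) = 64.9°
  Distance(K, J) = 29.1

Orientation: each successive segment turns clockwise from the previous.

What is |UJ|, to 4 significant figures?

19.20

P is at the origin; PD runs at -94.9° with length 23.9, so D = (-2.041, -23.81). PD ⟂ DV, so DV runs at 175.1°; with |DV| = 8.5, V = (-10.51, -23.09). ∠DVU = 92.6° gives VU at 87.70° from the x-axis; with |VU| = 11.9, U = (-10.03, -11.20). ∠VUA = 70.2° gives UA at -22.10° from the x-axis; with |UA| = 24.8, A = (12.95, -20.53). ∠UAK = 125.8° gives AK at -76.30° from the x-axis; with |AK| = 16.0, K = (16.73, -36.07). ∠AKJ = 64.9° gives KJ at 168.6° from the x-axis; with |KJ| = 29.1, J = (-11.79, -30.32). Then |UJ| = |J − U| = 19.20.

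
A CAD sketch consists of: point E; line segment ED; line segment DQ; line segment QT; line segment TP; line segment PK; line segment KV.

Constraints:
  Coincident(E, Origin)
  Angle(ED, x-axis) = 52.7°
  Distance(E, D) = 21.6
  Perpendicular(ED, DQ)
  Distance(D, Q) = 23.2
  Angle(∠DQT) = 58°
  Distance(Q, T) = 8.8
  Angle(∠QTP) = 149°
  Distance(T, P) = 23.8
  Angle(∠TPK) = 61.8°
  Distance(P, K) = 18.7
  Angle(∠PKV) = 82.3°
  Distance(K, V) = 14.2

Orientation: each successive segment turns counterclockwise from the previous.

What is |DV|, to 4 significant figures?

11.88

E is at the origin; ED runs at 52.7° with length 21.6, so D = (13.09, 17.18). The perpendicularity gives DQ at right angles to ED, so DQ runs at 142.7°; with |DQ| = 23.2, Q = (-5.366, 31.24). ∠DQT = 58.0° gives QT at -95.30° from the x-axis; with |QT| = 8.8, T = (-6.178, 22.48). ∠QTP = 149.0° gives TP at -64.30° from the x-axis; with |TP| = 23.8, P = (4.143, 1.033). ∠TPK = 61.8° gives PK at 53.90° from the x-axis; with |PK| = 18.7, K = (15.16, 16.14). ∠PKV = 82.3° gives KV at 151.6° from the x-axis; with |KV| = 14.2, V = (2.670, 22.90). Then |DV| = |V − D| = 11.88.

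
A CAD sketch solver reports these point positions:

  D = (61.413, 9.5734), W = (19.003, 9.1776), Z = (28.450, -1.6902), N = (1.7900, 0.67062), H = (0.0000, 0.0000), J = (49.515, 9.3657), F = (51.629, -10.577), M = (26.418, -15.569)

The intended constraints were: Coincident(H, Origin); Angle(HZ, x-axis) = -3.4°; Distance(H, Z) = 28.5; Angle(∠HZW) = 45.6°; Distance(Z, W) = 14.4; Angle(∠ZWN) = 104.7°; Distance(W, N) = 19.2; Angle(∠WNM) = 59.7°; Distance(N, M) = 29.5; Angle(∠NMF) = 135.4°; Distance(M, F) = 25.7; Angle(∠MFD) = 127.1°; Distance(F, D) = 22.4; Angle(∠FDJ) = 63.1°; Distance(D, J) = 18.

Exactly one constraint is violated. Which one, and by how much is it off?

Distance(D, J) = 18 — off by 6.10.

H = (0.00, 0.00) ✓; HZ at -3.400° ✓; |HZ| = 28.50 ✓; ∠HZW = 45.60° ✓; |ZW| = 14.40 ✓; ∠ZWN = 104.7° ✓; |WN| = 19.20 ✓; ∠WNM = 59.70° ✓; |NM| = 29.50 ✓; ∠NMF = 135.4° ✓; |MF| = 25.70 ✓; ∠MFD = 127.1° ✓; |FD| = 22.40 ✓; ∠FDJ = 63.10° ✓; |DJ| = 11.90 ✗.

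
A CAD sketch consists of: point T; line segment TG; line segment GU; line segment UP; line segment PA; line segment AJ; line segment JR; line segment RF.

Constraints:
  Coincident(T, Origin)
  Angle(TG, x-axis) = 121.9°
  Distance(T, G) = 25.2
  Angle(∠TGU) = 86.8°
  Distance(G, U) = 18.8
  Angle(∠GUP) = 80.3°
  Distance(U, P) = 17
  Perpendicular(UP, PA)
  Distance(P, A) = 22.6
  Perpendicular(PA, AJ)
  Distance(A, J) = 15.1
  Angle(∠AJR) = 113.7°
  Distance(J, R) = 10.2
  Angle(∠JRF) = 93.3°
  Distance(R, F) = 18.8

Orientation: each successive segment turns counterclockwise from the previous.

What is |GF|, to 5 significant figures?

17.894

T is at the origin; TG runs at 121.9° with length 25.2, so G = (-13.317, 21.394). ∠TGU = 86.8° gives GU at -144.90° from the x-axis; with |GU| = 18.8, U = (-28.698, 10.584). ∠GUP = 80.3° gives UP at -45.200° from the x-axis; with |UP| = 17.0, P = (-16.719, -1.4787). UP is perpendicular to PA, so PA runs at 44.800°; with |PA| = 22.6, A = (-0.68278, 14.446). PA ⟂ AJ, so AJ runs at 134.80°; with |AJ| = 15.1, J = (-11.323, 25.161). ∠AJR = 113.7° gives JR at -158.90° from the x-axis; with |JR| = 10.2, R = (-20.839, 21.489). ∠JRF = 93.3° gives RF at -72.200° from the x-axis; with |RF| = 18.8, F = (-15.092, 3.5885). Then |GF| = |F − G| = 17.894.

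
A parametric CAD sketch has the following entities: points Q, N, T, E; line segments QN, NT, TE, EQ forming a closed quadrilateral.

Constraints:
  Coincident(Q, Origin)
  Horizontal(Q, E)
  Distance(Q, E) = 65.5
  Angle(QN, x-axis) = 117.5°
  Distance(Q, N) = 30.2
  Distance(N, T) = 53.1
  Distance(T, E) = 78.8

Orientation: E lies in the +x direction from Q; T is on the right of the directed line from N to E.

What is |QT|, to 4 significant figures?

27.53

Checks: |NT| = 53.10 ✓; |TE| = 78.80 ✓.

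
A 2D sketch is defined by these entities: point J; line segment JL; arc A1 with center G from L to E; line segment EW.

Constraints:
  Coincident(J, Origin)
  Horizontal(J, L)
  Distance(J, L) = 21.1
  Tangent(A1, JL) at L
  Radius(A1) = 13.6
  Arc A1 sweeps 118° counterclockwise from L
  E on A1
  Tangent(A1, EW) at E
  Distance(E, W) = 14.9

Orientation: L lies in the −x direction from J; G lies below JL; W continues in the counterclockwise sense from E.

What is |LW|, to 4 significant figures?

33.52

J is at the origin; J and L share the same y with |JL| = 21.1 and L on the −x side, so L = (-21.10, 0.000). Since A1 is tangent to JL there, GL ⟂ JL, so G = L + (0, -13.6) = (-21.10, -13.60). On A1, L sits at bearing 90° from G; a 118° counterclockwise sweep puts E at bearing 208°, so E = G + 13.6·(cos 208°, sin 208°) = (-33.11, -19.98). Since A1 is tangent to EW there, GE ⟂ EW, so EW runs along (−sin 208°, cos 208°); with |EW| = 14.9, W = (-26.11, -33.14). Then |LW| = |W − L| = 33.52.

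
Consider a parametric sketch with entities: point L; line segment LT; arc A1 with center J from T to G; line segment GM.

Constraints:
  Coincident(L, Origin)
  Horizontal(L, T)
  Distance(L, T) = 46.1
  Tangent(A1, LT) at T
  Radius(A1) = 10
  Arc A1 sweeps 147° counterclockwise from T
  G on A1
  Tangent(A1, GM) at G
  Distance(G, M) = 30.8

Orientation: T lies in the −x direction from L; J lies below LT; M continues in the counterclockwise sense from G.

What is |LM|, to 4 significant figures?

43.56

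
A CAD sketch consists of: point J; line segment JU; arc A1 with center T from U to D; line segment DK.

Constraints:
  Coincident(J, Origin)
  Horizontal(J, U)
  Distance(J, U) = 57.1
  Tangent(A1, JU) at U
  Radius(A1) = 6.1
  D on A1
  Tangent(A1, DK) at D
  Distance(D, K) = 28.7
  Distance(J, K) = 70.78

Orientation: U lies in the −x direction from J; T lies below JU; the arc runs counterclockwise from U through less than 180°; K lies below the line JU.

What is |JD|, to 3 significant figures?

63.5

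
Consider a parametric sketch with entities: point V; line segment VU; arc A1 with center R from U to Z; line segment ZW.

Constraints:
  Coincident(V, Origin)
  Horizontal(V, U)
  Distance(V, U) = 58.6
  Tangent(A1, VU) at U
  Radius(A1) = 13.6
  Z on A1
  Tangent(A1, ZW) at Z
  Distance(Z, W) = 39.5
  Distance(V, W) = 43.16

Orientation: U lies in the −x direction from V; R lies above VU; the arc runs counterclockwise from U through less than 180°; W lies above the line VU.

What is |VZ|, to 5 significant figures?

48.195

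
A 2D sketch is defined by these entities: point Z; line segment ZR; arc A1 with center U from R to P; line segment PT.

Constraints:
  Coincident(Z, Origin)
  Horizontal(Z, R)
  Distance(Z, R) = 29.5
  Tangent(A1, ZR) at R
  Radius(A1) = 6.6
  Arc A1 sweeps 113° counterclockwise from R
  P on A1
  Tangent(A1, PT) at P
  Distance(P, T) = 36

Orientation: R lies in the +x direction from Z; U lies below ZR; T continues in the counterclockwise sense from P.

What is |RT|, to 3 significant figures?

43.1

Z is at the origin; Z and R share the same y with |ZR| = 29.5 and R on the +x side, so R = (29.5, 0.00). The tangent condition forces UR to be normal to ZR, so U = R + (0, -6.6) = (29.5, -6.60). On A1, R sits at bearing 90° from U; a 113° counterclockwise sweep puts P at bearing 203°, so P = U + 6.6·(cos 203°, sin 203°) = (23.4, -9.18). Tangency of A1 to PT means the radius UP is perpendicular to PT, so PT runs along (−sin 203°, cos 203°); with |PT| = 36.0, T = (37.5, -42.3). Then |RT| = |T − R| = 43.1.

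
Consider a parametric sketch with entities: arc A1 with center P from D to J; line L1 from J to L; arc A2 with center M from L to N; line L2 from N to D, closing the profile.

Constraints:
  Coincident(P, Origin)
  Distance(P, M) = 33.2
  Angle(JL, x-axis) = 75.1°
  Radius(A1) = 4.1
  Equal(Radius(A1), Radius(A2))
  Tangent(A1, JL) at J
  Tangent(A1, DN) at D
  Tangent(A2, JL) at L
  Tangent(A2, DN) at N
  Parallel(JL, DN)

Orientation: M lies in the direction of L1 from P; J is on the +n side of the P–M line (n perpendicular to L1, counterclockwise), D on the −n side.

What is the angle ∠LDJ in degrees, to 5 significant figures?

76.126°

The slot axis is L1's direction at 75.1°, so u = (cos 75.1°, sin 75.1°) = (0.25713, 0.96638) and n = (−sin 75.1°, cos 75.1°) = (-0.96638, 0.25713). P is at the origin and M lies 33.2 along u from P, so M = 33.2·u = (8.5368, 32.084). Tangency of A1 to both parallel lines with radius 4.1 puts J and D at P ± 4.1·n: J = (-3.9621, 1.0542), D = (3.9621, -1.0542). Equal radii place L and N the same way about M: L = M + 4.1·n = (4.5747, 33.138), N = M − 4.1·n = (12.499, 31.029). Then cos ∠LDJ = DL·DJ / (|DL||DJ|), giving 76.126°.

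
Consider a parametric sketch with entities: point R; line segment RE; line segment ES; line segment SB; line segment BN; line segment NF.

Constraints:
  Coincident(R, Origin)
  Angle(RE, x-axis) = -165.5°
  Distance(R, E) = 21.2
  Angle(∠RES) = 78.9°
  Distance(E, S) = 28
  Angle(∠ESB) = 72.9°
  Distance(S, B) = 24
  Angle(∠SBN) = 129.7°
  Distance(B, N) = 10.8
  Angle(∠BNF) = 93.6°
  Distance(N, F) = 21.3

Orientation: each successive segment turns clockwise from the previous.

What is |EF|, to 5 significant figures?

8.1305

R is at the origin; RE runs at -165.5° with length 21.2, so E = (-20.525, -5.3081). ∠RES = 78.9° gives ES at 93.400° from the x-axis; with |ES| = 28.0, S = (-22.185, 22.643). ∠ESB = 72.9° gives SB at -13.700° from the x-axis; with |SB| = 24.0, B = (1.1319, 16.959). ∠SBN = 129.7° gives BN at -64.000° from the x-axis; with |BN| = 10.8, N = (5.8663, 7.2516). ∠BNF = 93.6° gives NF at -150.40° from the x-axis; with |NF| = 21.3, F = (-12.654, -3.2694). Then |EF| = |F − E| = 8.1305.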